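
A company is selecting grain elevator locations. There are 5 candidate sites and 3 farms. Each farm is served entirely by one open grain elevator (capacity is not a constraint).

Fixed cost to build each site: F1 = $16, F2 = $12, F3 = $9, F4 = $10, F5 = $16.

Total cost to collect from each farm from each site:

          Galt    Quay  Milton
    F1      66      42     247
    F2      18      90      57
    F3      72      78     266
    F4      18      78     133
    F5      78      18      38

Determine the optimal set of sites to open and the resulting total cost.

For any fixed open set, each farm goes to its cheapest open site; total = fixed + service.
{F4, F5}: Galt→F4 18, Quay→F5 18, Milton→F5 38. Service 74; fixed 26; total 100.
{F2, F5}: Galt→F2 18, Quay→F5 18, Milton→F5 38. Service 74; fixed 28; total 102.
{F3, F4, F5}: Galt→F4 18, Quay→F5 18, Milton→F5 38. Service 74; fixed 35; total 109.
{F1, F2, F3, F4, F5}: Galt→F2 18, Quay→F5 18, Milton→F5 38. Service 74; fixed 63; total 137.
No other subset beats 100.

Open F4 and F5; minimum total cost 100.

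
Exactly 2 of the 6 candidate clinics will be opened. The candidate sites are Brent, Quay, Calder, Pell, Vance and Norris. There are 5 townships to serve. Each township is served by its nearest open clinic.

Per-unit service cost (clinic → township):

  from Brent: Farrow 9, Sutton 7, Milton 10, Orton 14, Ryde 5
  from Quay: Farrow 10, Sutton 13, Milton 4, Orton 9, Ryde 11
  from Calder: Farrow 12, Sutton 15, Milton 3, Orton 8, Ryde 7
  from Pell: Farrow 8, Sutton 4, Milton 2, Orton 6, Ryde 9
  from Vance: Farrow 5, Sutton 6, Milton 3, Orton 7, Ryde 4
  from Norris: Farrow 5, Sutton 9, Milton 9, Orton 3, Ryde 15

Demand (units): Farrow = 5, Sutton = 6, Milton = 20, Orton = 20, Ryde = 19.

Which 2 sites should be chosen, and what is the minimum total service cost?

Choose Vance and Norris; total service cost 257.

With exactly 2 open, each township uses its cheapest among the chosen.
{Vance, Norris}: Farrow→Vance 5·5=25, Sutton→Vance 6·6=36, Milton→Vance 3·20=60, Orton→Norris 3·20=60, Ryde→Vance 4·19=76. Service cost 257.
{Pell, Vance}: service cost 285
{Brent, Pell}: service cost 319
Among all 15 size-2 choices, {Vance, Norris} is lowest.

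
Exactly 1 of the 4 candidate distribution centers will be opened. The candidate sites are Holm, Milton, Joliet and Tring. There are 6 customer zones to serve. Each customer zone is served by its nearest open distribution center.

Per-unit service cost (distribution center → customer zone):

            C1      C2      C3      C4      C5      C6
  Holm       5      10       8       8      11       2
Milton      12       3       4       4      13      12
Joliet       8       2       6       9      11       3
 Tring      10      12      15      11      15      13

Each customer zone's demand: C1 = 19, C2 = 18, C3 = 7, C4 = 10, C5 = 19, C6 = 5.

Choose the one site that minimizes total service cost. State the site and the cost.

With exactly 1 open, each customer zone uses its cheapest among the chosen.
{Joliet}: C1→Joliet 8·19=152, C2→Joliet 2·18=36, C3→Joliet 6·7=42, C4→Joliet 9·10=90, C5→Joliet 11·19=209, C6→Joliet 3·5=15. Service cost 544.
{Holm}: service cost 630
{Milton}: service cost 657
Among all 4 size-1 choices, {Joliet} is lowest.

Choose Joliet only; total service cost 544.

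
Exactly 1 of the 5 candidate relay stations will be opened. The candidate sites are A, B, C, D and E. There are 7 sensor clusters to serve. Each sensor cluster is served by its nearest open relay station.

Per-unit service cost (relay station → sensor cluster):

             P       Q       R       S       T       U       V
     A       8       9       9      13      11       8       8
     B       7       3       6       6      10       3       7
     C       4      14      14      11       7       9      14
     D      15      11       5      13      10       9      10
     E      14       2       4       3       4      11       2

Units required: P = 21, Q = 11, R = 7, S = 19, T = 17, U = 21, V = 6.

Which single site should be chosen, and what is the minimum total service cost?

Choose B only; total service cost 611.

With exactly 1 open, each sensor cluster uses its cheapest among the chosen.
{B}: P→B 7·21=147, Q→B 3·11=33, R→B 6·7=42, S→B 6·19=114, T→B 10·17=170, U→B 3·21=63, V→B 7·6=42. Service cost 611.
{E}: service cost 712
{C}: service cost 937
Among all 5 size-1 choices, {B} is lowest.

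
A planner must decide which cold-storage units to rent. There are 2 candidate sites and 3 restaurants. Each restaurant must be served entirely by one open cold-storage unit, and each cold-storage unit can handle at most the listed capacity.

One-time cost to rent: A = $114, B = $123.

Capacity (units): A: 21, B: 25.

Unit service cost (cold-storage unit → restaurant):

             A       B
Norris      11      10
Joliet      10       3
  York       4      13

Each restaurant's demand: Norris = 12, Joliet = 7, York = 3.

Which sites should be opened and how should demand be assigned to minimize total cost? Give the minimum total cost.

Minimum total cost: 303

Open {B}: Norris→B 10·12=120, Joliet→B 3·7=21, York→B 13·3=39.
Loads: B carries 22/25. Service 180; fixed 123; total 303.
Next best feasible plan costs 390.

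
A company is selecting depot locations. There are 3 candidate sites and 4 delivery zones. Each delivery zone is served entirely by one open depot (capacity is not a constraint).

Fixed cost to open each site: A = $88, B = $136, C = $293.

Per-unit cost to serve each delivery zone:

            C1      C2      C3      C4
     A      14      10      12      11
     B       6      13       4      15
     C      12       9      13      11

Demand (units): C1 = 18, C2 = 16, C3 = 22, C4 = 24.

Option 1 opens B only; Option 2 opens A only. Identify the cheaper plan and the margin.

Option 1 is cheaper by 128.

Option 1: {B}: C1→B 6·18=108, C2→B 13·16=208, C3→B 4·22=88, C4→B 15·24=360. Service 764; fixed 136; total 900.
Option 2: {A}: C1→A 14·18=252, C2→A 10·16=160, C3→A 12·22=264, C4→A 11·24=264. Service 940; fixed 88; total 1028.
Difference: |900 − 1028| = 128.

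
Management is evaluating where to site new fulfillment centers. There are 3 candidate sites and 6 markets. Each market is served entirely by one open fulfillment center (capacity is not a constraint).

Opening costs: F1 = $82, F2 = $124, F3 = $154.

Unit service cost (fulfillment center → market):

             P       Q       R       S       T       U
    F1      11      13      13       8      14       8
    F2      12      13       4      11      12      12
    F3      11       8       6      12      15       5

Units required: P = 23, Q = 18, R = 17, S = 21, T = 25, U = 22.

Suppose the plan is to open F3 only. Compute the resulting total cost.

Each market is assigned to its cheapest site among the open ones.
{F3}: P→F3 11·23=253, Q→F3 8·18=144, R→F3 6·17=102, S→F3 12·21=252, T→F3 15·25=375, U→F3 5·22=110. Service 1236; fixed 154; total 1390.

Total cost: 1390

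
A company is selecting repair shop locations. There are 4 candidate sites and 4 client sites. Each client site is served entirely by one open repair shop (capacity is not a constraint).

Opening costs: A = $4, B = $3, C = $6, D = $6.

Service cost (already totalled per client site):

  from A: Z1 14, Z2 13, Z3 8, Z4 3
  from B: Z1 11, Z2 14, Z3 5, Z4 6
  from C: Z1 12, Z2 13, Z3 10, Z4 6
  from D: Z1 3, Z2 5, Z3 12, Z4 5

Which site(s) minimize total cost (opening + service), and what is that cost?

Open B and D; minimum total cost 27.

For any fixed open set, each client site goes to its cheapest open site; total = fixed + service.
{B, D}: Z1→D 3, Z2→D 5, Z3→B 5, Z4→D 5. Service 18; fixed 9; total 27.
{A, B, D}: service 16 + fixed 13 = 29
{A, D}: service 19 + fixed 10 = 29
{A, B, C, D}: Z1→D 3, Z2→D 5, Z3→B 5, Z4→A 3. Service 16; fixed 19; total 35.
(All 15 nonempty subsets were checked; B and D is lowest.)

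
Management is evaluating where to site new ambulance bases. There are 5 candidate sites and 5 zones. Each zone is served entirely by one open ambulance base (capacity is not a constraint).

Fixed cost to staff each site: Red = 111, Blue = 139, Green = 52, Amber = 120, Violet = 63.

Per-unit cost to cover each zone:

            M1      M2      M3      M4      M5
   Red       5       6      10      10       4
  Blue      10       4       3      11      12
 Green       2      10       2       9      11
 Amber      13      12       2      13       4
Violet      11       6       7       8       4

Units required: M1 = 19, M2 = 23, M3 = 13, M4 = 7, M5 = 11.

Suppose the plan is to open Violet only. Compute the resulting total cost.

Each zone is assigned to its cheapest site among the open ones.
{Violet}: M1→Violet 11·19=209, M2→Violet 6·23=138, M3→Violet 7·13=91, M4→Violet 8·7=56, M5→Violet 4·11=44. Service 538; fixed 63; total 601.

Total cost: 601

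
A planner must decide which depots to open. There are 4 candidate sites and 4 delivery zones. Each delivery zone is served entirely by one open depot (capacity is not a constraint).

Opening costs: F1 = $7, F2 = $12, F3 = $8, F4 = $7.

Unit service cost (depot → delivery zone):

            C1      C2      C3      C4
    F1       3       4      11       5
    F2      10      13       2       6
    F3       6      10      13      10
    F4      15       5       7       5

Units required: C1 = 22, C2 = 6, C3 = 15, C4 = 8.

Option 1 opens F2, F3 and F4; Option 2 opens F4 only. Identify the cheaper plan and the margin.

Option 1 is cheaper by 253.

Option 1: {F2, F3, F4}: C1→F3 6·22=132, C2→F4 5·6=30, C3→F2 2·15=30, C4→F4 5·8=40. Service 232; fixed 27; total 259.
Option 2: {F4}: C1→F4 15·22=330, C2→F4 5·6=30, C3→F4 7·15=105, C4→F4 5·8=40. Service 505; fixed 7; total 512.
Difference: |259 − 512| = 253.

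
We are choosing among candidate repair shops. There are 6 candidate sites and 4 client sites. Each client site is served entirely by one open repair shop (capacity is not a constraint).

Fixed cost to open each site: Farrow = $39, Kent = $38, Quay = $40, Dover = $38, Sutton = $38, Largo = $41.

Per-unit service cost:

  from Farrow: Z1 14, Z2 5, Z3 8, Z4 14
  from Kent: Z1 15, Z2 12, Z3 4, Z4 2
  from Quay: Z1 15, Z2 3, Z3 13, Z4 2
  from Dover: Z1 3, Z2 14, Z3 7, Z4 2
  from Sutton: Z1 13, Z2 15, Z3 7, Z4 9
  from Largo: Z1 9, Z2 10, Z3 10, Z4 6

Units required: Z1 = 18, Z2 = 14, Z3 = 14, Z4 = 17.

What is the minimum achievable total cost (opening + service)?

For any fixed open set, each client site goes to its cheapest open site; total = fixed + service.
{Kent, Quay, Dover}: Z1→Dover 3·18=54, Z2→Quay 3·14=42, Z3→Kent 4·14=56, Z4→Kent 2·17=34. Service 186; fixed 116; total 302.
{Quay, Dover}: Z1→Dover 3·18=54, Z2→Quay 3·14=42, Z3→Dover 7·14=98, Z4→Quay 2·17=34. Service 228; fixed 78; total 306.
{Farrow, Kent, Dover}: service 214 + fixed 115 = 329
{Farrow, Kent, Quay, Dover, Sutton, Largo}: Z1→Dover 3·18=54, Z2→Quay 3·14=42, Z3→Kent 4·14=56, Z4→Kent 2·17=34. Service 186; fixed 234; total 420.
No other subset beats 302.

Minimum total cost: 302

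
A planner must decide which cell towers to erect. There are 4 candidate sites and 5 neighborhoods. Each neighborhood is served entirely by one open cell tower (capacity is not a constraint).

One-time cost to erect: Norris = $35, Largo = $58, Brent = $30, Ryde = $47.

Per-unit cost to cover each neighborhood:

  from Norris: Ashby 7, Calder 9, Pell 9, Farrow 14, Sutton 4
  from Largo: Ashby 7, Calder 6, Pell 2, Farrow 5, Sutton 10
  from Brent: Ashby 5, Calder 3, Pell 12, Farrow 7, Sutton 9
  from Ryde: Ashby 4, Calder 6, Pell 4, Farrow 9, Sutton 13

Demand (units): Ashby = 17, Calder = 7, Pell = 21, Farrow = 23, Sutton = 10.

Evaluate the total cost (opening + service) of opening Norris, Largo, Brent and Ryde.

Total cost: 456

Each neighborhood is assigned to its cheapest site among the open ones.
{Norris, Largo, Brent, Ryde}: Ashby→Ryde 4·17=68, Calder→Brent 3·7=21, Pell→Largo 2·21=42, Farrow→Largo 5·23=115, Sutton→Norris 4·10=40. Service 286; fixed 170; total 456.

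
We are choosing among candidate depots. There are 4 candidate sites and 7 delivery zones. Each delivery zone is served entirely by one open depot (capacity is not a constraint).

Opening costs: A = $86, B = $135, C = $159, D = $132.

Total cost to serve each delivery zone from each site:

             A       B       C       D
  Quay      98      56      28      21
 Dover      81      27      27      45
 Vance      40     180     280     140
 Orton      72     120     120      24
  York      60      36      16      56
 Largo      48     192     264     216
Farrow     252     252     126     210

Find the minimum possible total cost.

For any fixed open set, each delivery zone goes to its cheapest open site; total = fixed + service.
{A, C}: Quay→C 28, Dover→C 27, Vance→A 40, Orton→A 72, York→C 16, Largo→A 48, Farrow→C 126. Service 357; fixed 245; total 602.
{A, D}: service 444 + fixed 218 = 662
{A, C, D}: service 302 + fixed 377 = 679
{A, B, C, D}: service 302 + fixed 512 = 814
(All 15 nonempty subsets were checked; A and C is lowest.)

Minimum total cost: 602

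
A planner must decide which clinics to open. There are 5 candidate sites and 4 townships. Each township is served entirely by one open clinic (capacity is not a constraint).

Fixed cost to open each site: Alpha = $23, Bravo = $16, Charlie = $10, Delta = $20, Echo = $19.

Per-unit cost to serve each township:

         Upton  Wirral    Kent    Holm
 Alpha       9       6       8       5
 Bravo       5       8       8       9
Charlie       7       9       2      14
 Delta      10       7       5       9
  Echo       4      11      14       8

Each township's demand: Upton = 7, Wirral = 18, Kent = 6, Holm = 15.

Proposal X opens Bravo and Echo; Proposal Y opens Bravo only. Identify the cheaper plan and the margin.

Proposal X: {Bravo, Echo}: Upton→Echo 4·7=28, Wirral→Bravo 8·18=144, Kent→Bravo 8·6=48, Holm→Echo 8·15=120. Service 340; fixed 35; total 375.
Proposal Y: {Bravo}: Upton→Bravo 5·7=35, Wirral→Bravo 8·18=144, Kent→Bravo 8·6=48, Holm→Bravo 9·15=135. Service 362; fixed 16; total 378.
Difference: |375 − 378| = 3.

Proposal X is cheaper by 3.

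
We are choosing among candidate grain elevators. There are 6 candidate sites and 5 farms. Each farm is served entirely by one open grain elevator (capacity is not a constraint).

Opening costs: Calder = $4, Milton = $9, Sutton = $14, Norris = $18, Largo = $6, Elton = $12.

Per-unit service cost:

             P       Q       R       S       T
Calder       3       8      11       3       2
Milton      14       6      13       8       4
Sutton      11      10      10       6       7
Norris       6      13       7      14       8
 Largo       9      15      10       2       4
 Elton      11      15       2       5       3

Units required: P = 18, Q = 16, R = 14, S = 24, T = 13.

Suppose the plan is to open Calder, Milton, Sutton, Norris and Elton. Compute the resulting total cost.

Total cost: 333

Each farm is assigned to its cheapest site among the open ones.
{Calder, Milton, Sutton, Norris, Elton}: P→Calder 3·18=54, Q→Milton 6·16=96, R→Elton 2·14=28, S→Calder 3·24=72, T→Calder 2·13=26. Service 276; fixed 57; total 333.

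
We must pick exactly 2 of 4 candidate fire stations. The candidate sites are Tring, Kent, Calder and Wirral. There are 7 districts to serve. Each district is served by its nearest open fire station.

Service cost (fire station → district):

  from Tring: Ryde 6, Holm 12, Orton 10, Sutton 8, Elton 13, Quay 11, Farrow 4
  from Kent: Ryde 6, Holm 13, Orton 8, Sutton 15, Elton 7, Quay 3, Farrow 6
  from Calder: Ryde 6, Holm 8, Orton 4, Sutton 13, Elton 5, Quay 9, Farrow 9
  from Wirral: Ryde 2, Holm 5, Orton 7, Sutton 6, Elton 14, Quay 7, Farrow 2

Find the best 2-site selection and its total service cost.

With exactly 2 open, each district uses its cheapest among the chosen.
{Calder, Wirral}: Ryde→Wirral 2, Holm→Wirral 5, Orton→Calder 4, Sutton→Wirral 6, Elton→Calder 5, Quay→Wirral 7, Farrow→Wirral 2. Service cost 31.
{Kent, Wirral}: service cost 32
{Tring, Wirral}: service cost 42
Among all 6 size-2 choices, {Calder, Wirral} is lowest.

Choose Calder and Wirral; total service cost 31.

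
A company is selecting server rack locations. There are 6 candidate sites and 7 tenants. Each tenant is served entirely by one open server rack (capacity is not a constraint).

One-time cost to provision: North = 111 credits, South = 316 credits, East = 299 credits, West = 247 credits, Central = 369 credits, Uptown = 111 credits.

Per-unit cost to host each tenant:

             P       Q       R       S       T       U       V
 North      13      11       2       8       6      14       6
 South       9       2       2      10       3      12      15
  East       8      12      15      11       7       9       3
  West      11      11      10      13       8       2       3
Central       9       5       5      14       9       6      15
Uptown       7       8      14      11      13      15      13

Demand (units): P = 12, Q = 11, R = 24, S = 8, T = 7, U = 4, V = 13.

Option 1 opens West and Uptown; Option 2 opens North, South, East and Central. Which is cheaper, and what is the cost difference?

Option 1: {West, Uptown}: P→Uptown 7·12=84, Q→Uptown 8·11=88, R→West 10·24=240, S→Uptown 11·8=88, T→West 8·7=56, U→West 2·4=8, V→West 3·13=39. Service 603; fixed 358; total 961.
Option 2: {North, South, East, Central}: P→East 8·12=96, Q→South 2·11=22, R→North 2·24=48, S→North 8·8=64, T→South 3·7=21, U→Central 6·4=24, V→East 3·13=39. Service 314; fixed 1095; total 1409.
Difference: |961 − 1409| = 448.

Option 1 is cheaper by 448.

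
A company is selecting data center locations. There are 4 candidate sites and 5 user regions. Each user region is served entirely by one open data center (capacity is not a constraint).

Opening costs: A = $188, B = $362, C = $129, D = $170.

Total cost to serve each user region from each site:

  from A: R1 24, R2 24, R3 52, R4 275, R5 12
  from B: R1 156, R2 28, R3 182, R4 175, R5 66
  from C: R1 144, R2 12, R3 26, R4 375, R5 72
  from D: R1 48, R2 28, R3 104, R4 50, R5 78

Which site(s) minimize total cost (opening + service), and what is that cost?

For any fixed open set, each user region goes to its cheapest open site; total = fixed + service.
{D}: R1→D 48, R2→D 28, R3→D 104, R4→D 50, R5→D 78. Service 308; fixed 170; total 478.
{C, D}: R1→D 48, R2→C 12, R3→C 26, R4→D 50, R5→C 72. Service 208; fixed 299; total 507.
{A, D}: service 162 + fixed 358 = 520
{A, B, C, D}: service 124 + fixed 849 = 973
No other subset beats 478.

Open D only; minimum total cost 478.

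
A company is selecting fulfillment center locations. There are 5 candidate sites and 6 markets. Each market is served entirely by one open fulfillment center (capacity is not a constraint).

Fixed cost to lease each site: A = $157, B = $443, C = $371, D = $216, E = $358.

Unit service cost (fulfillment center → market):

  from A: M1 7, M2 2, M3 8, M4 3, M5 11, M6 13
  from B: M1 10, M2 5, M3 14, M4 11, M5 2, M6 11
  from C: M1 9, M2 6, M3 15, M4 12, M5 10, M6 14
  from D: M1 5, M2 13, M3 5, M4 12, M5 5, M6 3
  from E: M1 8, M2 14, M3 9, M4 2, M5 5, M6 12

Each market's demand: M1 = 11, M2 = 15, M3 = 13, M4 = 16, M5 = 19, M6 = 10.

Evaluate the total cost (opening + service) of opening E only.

Total cost: 1020

Each market is assigned to its cheapest site among the open ones.
{E}: M1→E 8·11=88, M2→E 14·15=210, M3→E 9·13=117, M4→E 2·16=32, M5→E 5·19=95, M6→E 12·10=120. Service 662; fixed 358; total 1020.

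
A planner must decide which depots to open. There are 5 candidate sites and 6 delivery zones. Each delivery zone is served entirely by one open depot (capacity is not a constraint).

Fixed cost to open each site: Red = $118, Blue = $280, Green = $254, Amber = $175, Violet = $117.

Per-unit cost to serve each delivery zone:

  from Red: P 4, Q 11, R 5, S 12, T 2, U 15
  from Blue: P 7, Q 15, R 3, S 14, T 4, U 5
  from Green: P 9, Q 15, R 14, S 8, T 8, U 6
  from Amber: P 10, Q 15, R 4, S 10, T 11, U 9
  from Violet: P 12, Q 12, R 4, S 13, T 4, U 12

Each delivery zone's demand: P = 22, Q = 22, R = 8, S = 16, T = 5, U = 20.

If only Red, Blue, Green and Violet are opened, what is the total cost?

Total cost: 1361

Each delivery zone is assigned to its cheapest site among the open ones.
{Red, Blue, Green, Violet}: P→Red 4·22=88, Q→Red 11·22=242, R→Blue 3·8=24, S→Green 8·16=128, T→Red 2·5=10, U→Blue 5·20=100. Service 592; fixed 769; total 1361.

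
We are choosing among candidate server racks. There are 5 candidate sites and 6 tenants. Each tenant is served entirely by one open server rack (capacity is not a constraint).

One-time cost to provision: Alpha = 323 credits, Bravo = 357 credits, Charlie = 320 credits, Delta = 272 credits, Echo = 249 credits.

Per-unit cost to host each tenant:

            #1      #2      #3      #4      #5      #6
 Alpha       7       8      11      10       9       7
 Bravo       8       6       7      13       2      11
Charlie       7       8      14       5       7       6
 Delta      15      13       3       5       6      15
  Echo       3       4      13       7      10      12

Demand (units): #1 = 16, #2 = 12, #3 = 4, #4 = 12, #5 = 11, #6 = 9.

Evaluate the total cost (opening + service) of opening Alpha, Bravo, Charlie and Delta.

Each tenant is assigned to its cheapest site among the open ones.
{Alpha, Bravo, Charlie, Delta}: #1→Alpha 7·16=112, #2→Bravo 6·12=72, #3→Delta 3·4=12, #4→Charlie 5·12=60, #5→Bravo 2·11=22, #6→Charlie 6·9=54. Service 332; fixed 1272; total 1604.

Total cost: 1604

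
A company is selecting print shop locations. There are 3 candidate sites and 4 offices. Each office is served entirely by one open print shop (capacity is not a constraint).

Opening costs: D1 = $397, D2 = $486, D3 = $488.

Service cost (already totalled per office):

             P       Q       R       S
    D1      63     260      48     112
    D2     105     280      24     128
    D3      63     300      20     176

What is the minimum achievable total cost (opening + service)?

Minimum total cost: 880

For any fixed open set, each office goes to its cheapest open site; total = fixed + service.
{D1}: P→D1 63, Q→D1 260, R→D1 48, S→D1 112. Service 483; fixed 397; total 880.
{D2}: service 537 + fixed 486 = 1023
{D3}: service 559 + fixed 488 = 1047
{D1, D2, D3}: P→D1 63, Q→D1 260, R→D3 20, S→D1 112. Service 455; fixed 1371; total 1826.
No other subset beats 880.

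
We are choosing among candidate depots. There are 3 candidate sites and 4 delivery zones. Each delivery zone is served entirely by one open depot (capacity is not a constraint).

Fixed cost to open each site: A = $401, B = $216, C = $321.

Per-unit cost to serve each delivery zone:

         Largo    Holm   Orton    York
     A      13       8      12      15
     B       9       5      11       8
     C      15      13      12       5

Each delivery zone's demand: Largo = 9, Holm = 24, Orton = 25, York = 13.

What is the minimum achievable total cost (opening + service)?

For any fixed open set, each delivery zone goes to its cheapest open site; total = fixed + service.
{B}: Largo→B 9·9=81, Holm→B 5·24=120, Orton→B 11·25=275, York→B 8·13=104. Service 580; fixed 216; total 796.
{B, C}: Largo→B 9·9=81, Holm→B 5·24=120, Orton→B 11·25=275, York→C 5·13=65. Service 541; fixed 537; total 1078.
{C}: service 812 + fixed 321 = 1133
{A, B, C}: service 541 + fixed 938 = 1479
No other subset beats 796.

Minimum total cost: 796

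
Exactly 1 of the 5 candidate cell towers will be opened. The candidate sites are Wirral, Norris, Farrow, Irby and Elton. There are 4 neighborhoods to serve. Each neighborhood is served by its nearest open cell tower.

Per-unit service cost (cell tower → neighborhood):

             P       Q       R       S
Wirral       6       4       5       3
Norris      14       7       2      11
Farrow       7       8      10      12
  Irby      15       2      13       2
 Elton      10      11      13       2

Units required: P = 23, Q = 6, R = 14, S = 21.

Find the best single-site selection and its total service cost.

With exactly 1 open, each neighborhood uses its cheapest among the chosen.
{Wirral}: P→Wirral 6·23=138, Q→Wirral 4·6=24, R→Wirral 5·14=70, S→Wirral 3·21=63. Service cost 295.
{Elton}: service cost 520
{Irby}: service cost 581
Among all 5 size-1 choices, {Wirral} is lowest.

Choose Wirral only; total service cost 295.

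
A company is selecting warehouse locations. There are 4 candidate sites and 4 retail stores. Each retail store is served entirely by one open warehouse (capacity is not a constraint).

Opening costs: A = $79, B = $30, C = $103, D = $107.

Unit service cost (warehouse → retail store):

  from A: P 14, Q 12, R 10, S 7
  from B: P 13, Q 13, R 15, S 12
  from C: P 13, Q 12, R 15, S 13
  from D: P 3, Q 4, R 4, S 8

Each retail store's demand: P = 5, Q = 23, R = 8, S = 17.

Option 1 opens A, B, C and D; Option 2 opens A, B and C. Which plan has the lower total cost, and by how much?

Option 1: {A, B, C, D}: P→D 3·5=15, Q→D 4·23=92, R→D 4·8=32, S→A 7·17=119. Service 258; fixed 319; total 577.
Option 2: {A, B, C}: P→B 13·5=65, Q→A 12·23=276, R→A 10·8=80, S→A 7·17=119. Service 540; fixed 212; total 752.
Difference: |577 − 752| = 175.

Option 1 is cheaper by 175.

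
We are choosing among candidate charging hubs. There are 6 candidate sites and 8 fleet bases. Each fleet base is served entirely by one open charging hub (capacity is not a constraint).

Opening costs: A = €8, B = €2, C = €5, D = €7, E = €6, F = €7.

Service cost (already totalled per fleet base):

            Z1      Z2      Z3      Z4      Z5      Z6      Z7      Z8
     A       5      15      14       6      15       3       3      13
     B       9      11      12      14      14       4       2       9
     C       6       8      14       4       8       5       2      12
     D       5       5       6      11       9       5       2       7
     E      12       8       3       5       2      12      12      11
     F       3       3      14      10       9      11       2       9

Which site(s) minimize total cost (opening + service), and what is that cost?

Open B, E and F; minimum total cost 46.

For any fixed open set, each fleet base goes to its cheapest open site; total = fixed + service.
{B, E, F}: Z1→F 3, Z2→F 3, Z3→E 3, Z4→E 5, Z5→E 2, Z6→B 4, Z7→B 2, Z8→B 9. Service 31; fixed 15; total 46.
{D, E}: service 34 + fixed 13 = 47
{B, D, E}: service 33 + fixed 15 = 48
{A, B, C, D, E, F}: service 27 + fixed 35 = 62
No other subset beats 46.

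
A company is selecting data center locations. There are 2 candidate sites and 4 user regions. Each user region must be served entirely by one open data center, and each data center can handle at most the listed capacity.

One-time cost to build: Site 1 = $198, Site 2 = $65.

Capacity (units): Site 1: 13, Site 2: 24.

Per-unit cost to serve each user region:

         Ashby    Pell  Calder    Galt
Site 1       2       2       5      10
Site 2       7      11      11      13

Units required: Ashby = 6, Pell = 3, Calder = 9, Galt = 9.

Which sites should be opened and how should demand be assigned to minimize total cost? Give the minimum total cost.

Minimum total cost: 473

Open {Site 1, Site 2}: Ashby→Site 2 7·6=42, Pell→Site 1 2·3=6, Calder→Site 1 5·9=45, Galt→Site 2 13·9=117.
Loads: Site 1 carries 12/13, Site 2 carries 15/24. Service 210; fixed 263; total 473.
Next best feasible plan costs 497.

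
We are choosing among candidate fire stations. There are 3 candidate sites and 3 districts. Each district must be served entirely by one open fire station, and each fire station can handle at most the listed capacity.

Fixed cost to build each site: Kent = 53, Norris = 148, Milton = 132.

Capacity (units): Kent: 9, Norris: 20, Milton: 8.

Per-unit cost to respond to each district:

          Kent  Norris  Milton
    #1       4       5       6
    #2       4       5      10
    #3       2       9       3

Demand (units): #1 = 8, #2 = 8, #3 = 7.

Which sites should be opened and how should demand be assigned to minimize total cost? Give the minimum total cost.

Minimum total cost: 295

Open {Kent, Norris}: #1→Norris 5·8=40, #2→Norris 5·8=40, #3→Kent 2·7=14.
Loads: Kent carries 7/9, Norris carries 16/20. Service 94; fixed 201; total 295.
Next best feasible plan costs 336.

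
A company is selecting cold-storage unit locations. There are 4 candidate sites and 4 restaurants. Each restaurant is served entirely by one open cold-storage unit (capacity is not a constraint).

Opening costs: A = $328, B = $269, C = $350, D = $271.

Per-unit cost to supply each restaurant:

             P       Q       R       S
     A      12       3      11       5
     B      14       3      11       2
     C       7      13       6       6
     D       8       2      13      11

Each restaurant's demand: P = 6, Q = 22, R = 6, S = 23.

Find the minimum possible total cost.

Minimum total cost: 531

For any fixed open set, each restaurant goes to its cheapest open site; total = fixed + service.
{B}: P→B 14·6=84, Q→B 3·22=66, R→B 11·6=66, S→B 2·23=46. Service 262; fixed 269; total 531.
{A}: service 319 + fixed 328 = 647
{D}: service 423 + fixed 271 = 694
{A, B, C, D}: P→C 7·6=42, Q→D 2·22=44, R→C 6·6=36, S→B 2·23=46. Service 168; fixed 1218; total 1386.
No other subset beats 531.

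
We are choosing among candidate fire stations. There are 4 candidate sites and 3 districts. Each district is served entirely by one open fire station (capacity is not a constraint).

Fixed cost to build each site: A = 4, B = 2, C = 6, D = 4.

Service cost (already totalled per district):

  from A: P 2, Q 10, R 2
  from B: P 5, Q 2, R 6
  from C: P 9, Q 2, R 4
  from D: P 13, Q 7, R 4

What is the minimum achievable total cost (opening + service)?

Minimum total cost: 12

For any fixed open set, each district goes to its cheapest open site; total = fixed + service.
{A, B}: P→A 2, Q→B 2, R→A 2. Service 6; fixed 6; total 12.
{B}: P→B 5, Q→B 2, R→B 6. Service 13; fixed 2; total 15.
{A, B, D}: service 6 + fixed 10 = 16
{A, B, C, D}: service 6 + fixed 16 = 22
No other subset beats 12.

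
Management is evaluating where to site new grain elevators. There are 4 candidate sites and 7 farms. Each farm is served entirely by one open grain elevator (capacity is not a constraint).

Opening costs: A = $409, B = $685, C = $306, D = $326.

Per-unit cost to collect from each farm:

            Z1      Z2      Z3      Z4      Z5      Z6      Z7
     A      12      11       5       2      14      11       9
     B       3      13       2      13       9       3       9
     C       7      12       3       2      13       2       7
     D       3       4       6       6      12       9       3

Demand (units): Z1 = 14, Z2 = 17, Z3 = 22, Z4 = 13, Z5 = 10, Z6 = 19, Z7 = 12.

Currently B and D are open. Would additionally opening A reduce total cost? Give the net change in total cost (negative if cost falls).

Current service cost with {B, D}: 415.
Adding A: each farm re-picks its cheapest; new service cost 363, saving 52.
Extra fixed cost: 409. Net change = 409 − 52 = 357.
(Totals: 1426 → 1783.)

No — net change +357 (cost rises by 357).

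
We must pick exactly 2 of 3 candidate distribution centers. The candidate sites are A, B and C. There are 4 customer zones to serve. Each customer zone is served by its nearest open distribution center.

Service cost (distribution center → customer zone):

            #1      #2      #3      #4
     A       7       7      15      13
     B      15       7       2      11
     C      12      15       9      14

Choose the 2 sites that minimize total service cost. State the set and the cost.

Choose A and B; total service cost 27.

With exactly 2 open, each customer zone uses its cheapest among the chosen.
{A, B}: #1→A 7, #2→A 7, #3→B 2, #4→B 11. Service cost 27.
{B, C}: service cost 32
{A, C}: service cost 36
Among all 3 size-2 choices, {A, B} is lowest.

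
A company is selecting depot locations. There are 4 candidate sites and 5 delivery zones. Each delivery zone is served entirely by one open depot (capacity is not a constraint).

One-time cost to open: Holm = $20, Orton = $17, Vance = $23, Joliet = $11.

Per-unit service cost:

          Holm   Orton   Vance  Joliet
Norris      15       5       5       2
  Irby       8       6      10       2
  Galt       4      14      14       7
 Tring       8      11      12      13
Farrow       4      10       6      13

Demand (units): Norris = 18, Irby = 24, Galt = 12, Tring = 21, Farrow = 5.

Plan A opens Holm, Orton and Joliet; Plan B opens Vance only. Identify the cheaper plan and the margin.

Plan A: {Holm, Orton, Joliet}: Norris→Joliet 2·18=36, Irby→Joliet 2·24=48, Galt→Holm 4·12=48, Tring→Holm 8·21=168, Farrow→Holm 4·5=20. Service 320; fixed 48; total 368.
Plan B: {Vance}: Norris→Vance 5·18=90, Irby→Vance 10·24=240, Galt→Vance 14·12=168, Tring→Vance 12·21=252, Farrow→Vance 6·5=30. Service 780; fixed 23; total 803.
Difference: |368 − 803| = 435.

Plan A is cheaper by 435.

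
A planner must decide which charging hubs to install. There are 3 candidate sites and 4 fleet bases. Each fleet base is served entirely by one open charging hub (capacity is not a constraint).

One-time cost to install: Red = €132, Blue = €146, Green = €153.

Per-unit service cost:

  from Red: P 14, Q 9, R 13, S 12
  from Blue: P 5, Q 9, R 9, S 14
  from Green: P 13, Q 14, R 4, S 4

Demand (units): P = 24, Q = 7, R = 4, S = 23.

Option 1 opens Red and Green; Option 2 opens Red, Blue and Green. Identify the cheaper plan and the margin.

Option 1: {Red, Green}: P→Green 13·24=312, Q→Red 9·7=63, R→Green 4·4=16, S→Green 4·23=92. Service 483; fixed 285; total 768.
Option 2: {Red, Blue, Green}: P→Blue 5·24=120, Q→Red 9·7=63, R→Green 4·4=16, S→Green 4·23=92. Service 291; fixed 431; total 722.
Difference: |768 − 722| = 46.

Option 2 is cheaper by 46.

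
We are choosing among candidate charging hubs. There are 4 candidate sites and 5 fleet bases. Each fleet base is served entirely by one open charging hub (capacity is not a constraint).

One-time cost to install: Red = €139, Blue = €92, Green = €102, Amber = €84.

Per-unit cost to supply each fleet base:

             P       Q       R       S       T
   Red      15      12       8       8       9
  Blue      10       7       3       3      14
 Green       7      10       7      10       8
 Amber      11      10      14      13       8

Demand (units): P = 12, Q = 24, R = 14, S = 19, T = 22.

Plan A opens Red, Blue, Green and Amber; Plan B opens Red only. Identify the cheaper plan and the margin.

Plan A: {Red, Blue, Green, Amber}: P→Green 7·12=84, Q→Blue 7·24=168, R→Blue 3·14=42, S→Blue 3·19=57, T→Green 8·22=176. Service 527; fixed 417; total 944.
Plan B: {Red}: P→Red 15·12=180, Q→Red 12·24=288, R→Red 8·14=112, S→Red 8·19=152, T→Red 9·22=198. Service 930; fixed 139; total 1069.
Difference: |944 − 1069| = 125.

Plan A is cheaper by 125.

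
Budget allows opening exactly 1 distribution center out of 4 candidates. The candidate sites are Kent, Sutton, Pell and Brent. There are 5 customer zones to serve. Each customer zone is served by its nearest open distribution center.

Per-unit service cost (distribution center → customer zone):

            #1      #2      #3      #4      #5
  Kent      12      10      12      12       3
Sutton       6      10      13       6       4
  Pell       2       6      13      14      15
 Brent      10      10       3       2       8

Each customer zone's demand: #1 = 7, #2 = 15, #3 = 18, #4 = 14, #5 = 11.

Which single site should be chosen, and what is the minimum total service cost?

Choose Brent only; total service cost 390.

With exactly 1 open, each customer zone uses its cheapest among the chosen.
{Brent}: #1→Brent 10·7=70, #2→Brent 10·15=150, #3→Brent 3·18=54, #4→Brent 2·14=28, #5→Brent 8·11=88. Service cost 390.
{Sutton}: service cost 554
{Kent}: service cost 651
Among all 4 size-1 choices, {Brent} is lowest.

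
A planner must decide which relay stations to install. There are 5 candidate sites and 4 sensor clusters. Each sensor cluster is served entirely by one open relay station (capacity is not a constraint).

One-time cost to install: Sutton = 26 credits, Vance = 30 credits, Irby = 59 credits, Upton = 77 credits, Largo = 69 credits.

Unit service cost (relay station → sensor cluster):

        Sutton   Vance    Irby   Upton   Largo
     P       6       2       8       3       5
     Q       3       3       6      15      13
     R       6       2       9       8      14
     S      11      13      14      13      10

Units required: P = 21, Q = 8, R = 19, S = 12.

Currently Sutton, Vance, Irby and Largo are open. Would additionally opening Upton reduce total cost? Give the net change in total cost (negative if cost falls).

Current service cost with {Sutton, Vance, Irby, Largo}: 224.
Adding Upton: each sensor cluster re-picks its cheapest; new service cost 224, saving 0.
Extra fixed cost: 77. Net change = 77 − 0 = 77.
(Totals: 408 → 485.)

No — net change +77 (cost rises by 77).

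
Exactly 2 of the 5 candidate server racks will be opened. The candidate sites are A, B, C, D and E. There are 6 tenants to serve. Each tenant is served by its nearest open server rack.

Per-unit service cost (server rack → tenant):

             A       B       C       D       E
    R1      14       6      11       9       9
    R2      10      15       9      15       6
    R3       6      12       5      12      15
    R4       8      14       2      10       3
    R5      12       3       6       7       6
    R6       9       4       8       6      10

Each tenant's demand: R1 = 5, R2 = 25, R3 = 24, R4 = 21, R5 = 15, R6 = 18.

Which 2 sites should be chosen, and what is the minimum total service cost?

Choose B and C; total service cost 534.

With exactly 2 open, each tenant uses its cheapest among the chosen.
{B, C}: R1→B 6·5=30, R2→C 9·25=225, R3→C 5·24=120, R4→C 2·21=42, R5→B 3·15=45, R6→B 4·18=72. Service cost 534.
{C, E}: service cost 591
{C, D}: service cost 630
Among all 10 size-2 choices, {B, C} is lowest.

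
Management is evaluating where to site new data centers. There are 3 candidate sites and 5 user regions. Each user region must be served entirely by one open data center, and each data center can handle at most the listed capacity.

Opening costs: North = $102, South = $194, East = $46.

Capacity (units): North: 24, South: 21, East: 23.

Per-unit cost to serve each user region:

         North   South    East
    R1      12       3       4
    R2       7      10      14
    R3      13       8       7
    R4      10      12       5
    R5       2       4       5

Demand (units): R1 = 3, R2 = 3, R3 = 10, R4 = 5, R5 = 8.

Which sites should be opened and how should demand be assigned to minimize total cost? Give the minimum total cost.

Open {North, East}: R1→East 4·3=12, R2→North 7·3=21, R3→East 7·10=70, R4→East 5·5=25, R5→North 2·8=16.
Loads: North carries 11/24, East carries 18/23. Service 144; fixed 148; total 292.
Next best feasible plan costs 313.

Minimum total cost: 292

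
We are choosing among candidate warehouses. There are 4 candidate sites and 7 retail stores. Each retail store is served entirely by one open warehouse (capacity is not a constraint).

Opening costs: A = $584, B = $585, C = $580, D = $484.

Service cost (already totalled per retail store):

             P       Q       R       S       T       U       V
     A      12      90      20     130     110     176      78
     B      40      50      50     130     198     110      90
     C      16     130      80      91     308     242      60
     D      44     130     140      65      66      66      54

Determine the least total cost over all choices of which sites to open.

Minimum total cost: 1049

For any fixed open set, each retail store goes to its cheapest open site; total = fixed + service.
{D}: P→D 44, Q→D 130, R→D 140, S→D 65, T→D 66, U→D 66, V→D 54. Service 565; fixed 484; total 1049.
{A}: service 616 + fixed 584 = 1200
{B}: P→B 40, Q→B 50, R→B 50, S→B 130, T→B 198, U→B 110, V→B 90. Service 668; fixed 585; total 1253.
{A, B, C, D}: P→A 12, Q→B 50, R→A 20, S→D 65, T→D 66, U→D 66, V→D 54. Service 333; fixed 2233; total 2566.
No other subset beats 1049.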